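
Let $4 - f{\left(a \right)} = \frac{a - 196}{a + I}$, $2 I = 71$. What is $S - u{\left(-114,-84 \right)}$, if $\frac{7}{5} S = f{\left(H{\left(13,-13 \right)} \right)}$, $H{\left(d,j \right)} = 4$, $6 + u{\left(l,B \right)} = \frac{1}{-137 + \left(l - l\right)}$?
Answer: $\frac{133517}{10823} \approx 12.336$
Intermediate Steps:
$I = \frac{71}{2}$ ($I = \frac{1}{2} \cdot 71 = \frac{71}{2} \approx 35.5$)
$u{\left(l,B \right)} = - \frac{823}{137}$ ($u{\left(l,B \right)} = -6 + \frac{1}{-137 + \left(l - l\right)} = -6 + \frac{1}{-137 + 0} = -6 + \frac{1}{-137} = -6 - \frac{1}{137} = - \frac{823}{137}$)
$f{\left(a \right)} = 4 - \frac{-196 + a}{\frac{71}{2} + a}$ ($f{\left(a \right)} = 4 - \frac{a - 196}{a + \frac{71}{2}} = 4 - \frac{-196 + a}{\frac{71}{2} + a}$)
$S = \frac{500}{79}$ ($S = \frac{5 \frac{2 \left(338 + 3 \cdot 4\right)}{71 + 2 \cdot 4}}{7} = \frac{5 \frac{2 \left(338 + 12\right)}{71 + 8}}{7} = \frac{5 \cdot 2 \cdot \frac{1}{79} \cdot 350}{7} = \frac{5}{7} \cdot \frac{700}{79} = \frac{500}{79} \approx 6.3291$)
$S - u{\left(-114,-84 \right)} = \frac{500}{79} - - \frac{823}{137} = \frac{500}{79} + \frac{823}{137} = \frac{133517}{10823}$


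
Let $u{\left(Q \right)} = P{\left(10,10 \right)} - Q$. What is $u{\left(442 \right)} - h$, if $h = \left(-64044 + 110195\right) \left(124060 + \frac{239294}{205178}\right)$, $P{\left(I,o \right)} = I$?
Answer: $- \frac{587378173679485}{102589} \approx -5.7255 \cdot 10^{9}$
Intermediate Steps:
$h = \frac{587378129361037}{102589}$ ($h = 46151 \left(124060 + 239294 \cdot \frac{1}{205178}\right) = 46151 \left(124060 + \frac{119647}{102589}\right) = 46151 \cdot \frac{12727310987}{102589} = \frac{587378129361037}{102589} \approx 5.7255 \cdot 10^{9}$)
$u{\left(Q \right)} = 10 - Q$
$u{\left(442 \right)} - h = \left(10 - 442\right) - \frac{587378129361037}{102589} = -432 - \frac{587378129361037}{102589} = - \frac{587378173679485}{102589}$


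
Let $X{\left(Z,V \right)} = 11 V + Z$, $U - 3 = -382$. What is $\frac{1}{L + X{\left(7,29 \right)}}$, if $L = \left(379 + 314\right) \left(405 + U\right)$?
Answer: $\frac{1}{18344} \approx 5.4514 \cdot 10^{-5}$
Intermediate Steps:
$U = -379$ ($U = 3 - 382 = -379$)
$X{\left(Z,V \right)} = Z + 11 V$
$L = 18018$ ($L = \left(379 + 314\right) \left(405 - 379\right) = 693 \cdot 26 = 18018$)
$\frac{1}{L + X{\left(7,29 \right)}} = \frac{1}{18018 + \left(7 + 11 \cdot 29\right)} = \frac{1}{18018 + \left(7 + 319\right)} = \frac{1}{18018 + 326} = \frac{1}{18344}$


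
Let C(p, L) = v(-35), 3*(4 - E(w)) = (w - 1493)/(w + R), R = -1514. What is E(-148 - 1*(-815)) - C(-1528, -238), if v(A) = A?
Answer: 14039/363 ≈ 38.675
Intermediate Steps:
E(w) = 4 - (-1493 + w)/(3*(-1514 + w)) (E(w) = 4 - (w - 1493)/(3*(w - 1514)) = 4 - (-1493 + w)/(3*(-1514 + w)))
C(p, L) = -35
E(-148 - 1*(-815)) - C(-1528, -238) = (-16675 + 11*(-148 - 1*(-815)))/(3*(-1514 + (-148 - 1*(-815)))) - 1*(-35) = (-16675 + 11*(-148 + 815))/(3*(-1514 + (-148 + 815))) + 35 = (-16675 + 11*667)/(3*(-1514 + 667)) + 35 = (1/3)*(-16675 + 7337)/(-847) + 35 = (1/3)*(-1/847)*(-9338) + 35 = 1334/363 + 35 = 14039/363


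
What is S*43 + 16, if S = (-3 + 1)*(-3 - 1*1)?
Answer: 360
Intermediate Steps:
S = 8 (S = -2*(-3 - 1) = -2*(-4) = 8)
S*43 + 16 = 8*43 + 16 = 344 + 16 = 360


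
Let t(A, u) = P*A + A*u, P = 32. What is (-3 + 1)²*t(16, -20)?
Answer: 768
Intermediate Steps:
t(A, u) = 32*A + A*u
(-3 + 1)²*t(16, -20) = (-3 + 1)²*(16*(32 - 20)) = (-2)²*(16*12) = 4*192 = 768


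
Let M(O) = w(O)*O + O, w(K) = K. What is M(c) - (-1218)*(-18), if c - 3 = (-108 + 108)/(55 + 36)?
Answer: -21912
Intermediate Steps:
c = 3 (c = 3 + (-108 + 108)/(55 + 36) = 3 + 0/91 = 3 + 0*(1/91) = 3 + 0 = 3)
M(O) = O + O**2 (M(O) = O*O + O = O**2 + O = O + O**2)
M(c) - (-1218)*(-18) = 3*(1 + 3) - (-1218)*(-18) = 3*4 - 1*21924 = 12 - 21924 = -21912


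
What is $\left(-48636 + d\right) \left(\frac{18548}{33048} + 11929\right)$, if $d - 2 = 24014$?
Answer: $- \frac{1213298650850}{4131} \approx -2.9371 \cdot 10^{8}$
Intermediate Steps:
$d = 24016$ ($d = 2 + 24014 = 24016$)
$\left(-48636 + d\right) \left(\frac{18548}{33048} + 11929\right) = \left(-48636 + 24016\right) \left(\frac{18548}{33048} + 11929\right) = - 24620 \left(18548 \cdot \frac{1}{33048} + 11929\right) = - 24620 \left(\frac{4637}{8262} + 11929\right) = \left(-24620\right) \frac{98562035}{8262} = - \frac{1213298650850}{4131}$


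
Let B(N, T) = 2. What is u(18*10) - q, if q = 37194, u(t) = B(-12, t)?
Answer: -37192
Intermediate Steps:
u(t) = 2
u(18*10) - q = 2 - 1*37194 = 2 - 37194 = -37192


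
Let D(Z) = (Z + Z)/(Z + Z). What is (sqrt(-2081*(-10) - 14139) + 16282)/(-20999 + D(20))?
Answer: -8141/10499 - sqrt(6671)/20998 ≈ -0.77930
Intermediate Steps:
D(Z) = 1 (D(Z) = (2*Z)/((2*Z)) = (2*Z)*(1/(2*Z)) = 1)
(sqrt(-2081*(-10) - 14139) + 16282)/(-20999 + D(20)) = (sqrt(-2081*(-10) - 14139) + 16282)/(-20999 + 1) = (sqrt(20810 - 14139) + 16282)/(-20998) = (sqrt(6671) + 16282)*(-1/20998) = (16282 + sqrt(6671))*(-1/20998) = -8141/10499 - sqrt(6671)/20998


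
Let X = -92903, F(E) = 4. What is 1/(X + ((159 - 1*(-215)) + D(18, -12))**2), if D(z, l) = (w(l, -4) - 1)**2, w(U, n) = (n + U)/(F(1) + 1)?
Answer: 625/37799306 ≈ 1.6535e-5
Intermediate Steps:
w(U, n) = U/5 + n/5 (w(U, n) = (n + U)/(4 + 1) = (U + n)/5 = (U + n)*(1/5) = U/5 + n/5)
D(z, l) = (-9/5 + l/5)**2 (D(z, l) = ((l/5 + (1/5)*(-4)) - 1)**2 = ((l/5 - 4/5) - 1)**2 = ((-4/5 + l/5) - 1)**2 = (-9/5 + l/5)**2)
1/(X + ((159 - 1*(-215)) + D(18, -12))**2) = 1/(-92903 + ((159 - 1*(-215)) + (-9 - 12)**2/25)**2) = 1/(-92903 + ((159 + 215) + (1/25)*(-21)**2)**2) = 1/(-92903 + (374 + (1/25)*441)**2) = 1/(-92903 + (374 + 441/25)**2) = 1/(-92903 + (9791/25)**2) = 1/(-92903 + 95863681/625) = 1/(37799306/625) = 625/37799306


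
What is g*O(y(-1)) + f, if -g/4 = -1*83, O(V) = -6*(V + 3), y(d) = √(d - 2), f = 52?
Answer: -5924 - 1992*I*√3 ≈ -5924.0 - 3450.2*I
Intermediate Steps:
y(d) = √(-2 + d)
O(V) = -18 - 6*V (O(V) = -6*(3 + V) = -18 - 6*V)
g = 332 (g = -(-4)*83 = -4*(-83) = 332)
g*O(y(-1)) + f = 332*(-18 - 6*√(-2 - 1)) + 52 = 332*(-18 - 6*I*√3) + 52 = (-5976 - 1992*I*√3) + 52 = -5924 - 1992*I*√3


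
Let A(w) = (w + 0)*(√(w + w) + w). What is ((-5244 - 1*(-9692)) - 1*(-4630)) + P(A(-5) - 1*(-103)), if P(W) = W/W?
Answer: 9079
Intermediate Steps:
A(w) = w*(w + √2*√w) (A(w) = w*(√(2*w) + w) = w*(√2*√w + w) = w*(w + √2*√w))
P(W) = 1
((-5244 - 1*(-9692)) - 1*(-4630)) + P(A(-5) - 1*(-103)) = ((-5244 - 1*(-9692)) - 1*(-4630)) + 1 = ((-5244 + 9692) + 4630) + 1 = (4448 + 4630) + 1 = 9078 + 1 = 9079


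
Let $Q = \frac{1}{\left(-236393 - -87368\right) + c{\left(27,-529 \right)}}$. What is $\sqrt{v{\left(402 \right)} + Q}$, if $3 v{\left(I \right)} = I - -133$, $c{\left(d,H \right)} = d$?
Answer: $\frac{\sqrt{439896877598}}{49666} \approx 13.354$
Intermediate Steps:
$Q = - \frac{1}{148998}$ ($Q = \frac{1}{\left(-236393 - -87368\right) + 27} = \frac{1}{\left(-236393 + 87368\right) + 27} = \frac{1}{-149025 + 27} = \frac{1}{-148998} = - \frac{1}{148998} \approx -6.7115 \cdot 10^{-6}$)
$v{\left(I \right)} = \frac{133}{3} + \frac{I}{3}$ ($v{\left(I \right)} = \frac{I - -133}{3} = \frac{I + 133}{3} = \frac{133 + I}{3} = \frac{133}{3} + \frac{I}{3}$)
$\sqrt{v{\left(402 \right)} + Q} = \sqrt{\left(\frac{133}{3} + \frac{1}{3} \cdot 402\right) - \frac{1}{148998}} = \sqrt{\left(\frac{133}{3} + 134\right) - \frac{1}{148998}} = \sqrt{\frac{535}{3} - \frac{1}{148998}} = \sqrt{\frac{8857103}{49666}} = \frac{\sqrt{439896877598}}{49666}$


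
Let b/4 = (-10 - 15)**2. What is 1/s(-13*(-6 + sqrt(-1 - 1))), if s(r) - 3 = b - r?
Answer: 2425/5880963 - 13*I*sqrt(2)/5880963 ≈ 0.00041235 - 3.1262e-6*I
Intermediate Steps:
b = 2500 (b = 4*(-10 - 15)**2 = 4*(-25)**2 = 4*625 = 2500)
s(r) = 2503 - r (s(r) = 3 + (2500 - r) = 2503 - r)
1/s(-13*(-6 + sqrt(-1 - 1))) = 1/(2503 - (-13)*(-6 + sqrt(-1 - 1))) = 1/(2503 - (-13)*(-6 + sqrt(-2))) = 1/(2503 - (-13)*(-6 + I*sqrt(2))) = 1/(2503 - (78 - 13*I*sqrt(2))) = 1/(2503 + (-78 + 13*I*sqrt(2))) = 1/(2425 + 13*I*sqrt(2))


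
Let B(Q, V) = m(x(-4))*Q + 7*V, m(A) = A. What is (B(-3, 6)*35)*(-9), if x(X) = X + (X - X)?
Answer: -17010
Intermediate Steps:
x(X) = X (x(X) = X + 0 = X)
B(Q, V) = -4*Q + 7*V
(B(-3, 6)*35)*(-9) = ((-4*(-3) + 7*6)*35)*(-9) = ((12 + 42)*35)*(-9) = (54*35)*(-9) = 1890*(-9) = -17010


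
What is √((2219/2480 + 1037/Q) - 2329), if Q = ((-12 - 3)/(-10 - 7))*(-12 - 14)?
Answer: 7*I*√28318521855/24180 ≈ 48.717*I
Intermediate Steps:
Q = -390/17 (Q = -15/(-17)*(-26) = -15*(-1/17)*(-26) = (15/17)*(-26) = -390/17 ≈ -22.941)
√((2219/2480 + 1037/Q) - 2329) = √((2219/2480 + 1037/(-390/17)) - 2329) = √((2219*(1/2480) + 1037*(-17/390)) - 2329) = √((2219/2480 - 17629/390) - 2329) = √(-4285451/96720 - 2329) = √(-229546331/96720) = 7*I*√28318521855/24180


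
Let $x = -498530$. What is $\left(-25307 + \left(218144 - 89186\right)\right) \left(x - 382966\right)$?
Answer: $-91367941896$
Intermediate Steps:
$\left(-25307 + \left(218144 - 89186\right)\right) \left(x - 382966\right) = \left(-25307 + \left(218144 - 89186\right)\right) \left(-498530 - 382966\right) = \left(-25307 + \left(218144 - 89186\right)\right) \left(-881496\right) = \left(-25307 + 128958\right) \left(-881496\right) = 103651 \left(-881496\right) = -91367941896$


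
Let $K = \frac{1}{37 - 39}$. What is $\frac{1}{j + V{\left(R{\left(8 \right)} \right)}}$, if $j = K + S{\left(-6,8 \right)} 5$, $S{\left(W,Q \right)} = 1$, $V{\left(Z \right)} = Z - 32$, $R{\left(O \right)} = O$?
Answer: $- \frac{2}{39} \approx -0.051282$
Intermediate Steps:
$K = - \frac{1}{2}$ ($K = \frac{1}{-2} = - \frac{1}{2} \approx -0.5$)
$V{\left(Z \right)} = -32 + Z$
$j = \frac{9}{2}$ ($j = - \frac{1}{2} + 1 \cdot 5 = - \frac{1}{2} + 5 = \frac{9}{2} \approx 4.5$)
$\frac{1}{j + V{\left(R{\left(8 \right)} \right)}} = \frac{1}{\frac{9}{2} + \left(-32 + 8\right)} = \frac{1}{\frac{9}{2} - 24} = \frac{1}{- \frac{39}{2}} = - \frac{2}{39}$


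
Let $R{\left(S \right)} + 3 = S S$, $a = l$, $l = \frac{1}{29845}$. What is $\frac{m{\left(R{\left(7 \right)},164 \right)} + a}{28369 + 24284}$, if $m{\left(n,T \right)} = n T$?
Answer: $\frac{75050227}{523809595} \approx 0.14328$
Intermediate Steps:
$l = \frac{1}{29845} \approx 3.3506 \cdot 10^{-5}$
$a = \frac{1}{29845} \approx 3.3506 \cdot 10^{-5}$
$R{\left(S \right)} = -3 + S^{2}$ ($R{\left(S \right)} = -3 + S S = -3 + S^{2}$)
$m{\left(n,T \right)} = T n$
$\frac{m{\left(R{\left(7 \right)},164 \right)} + a}{28369 + 24284} = \frac{164 \left(-3 + 7^{2}\right) + \frac{1}{29845}}{28369 + 24284} = \frac{164 \left(-3 + 49\right) + \frac{1}{29845}}{52653} = \left(164 \cdot 46 + \frac{1}{29845}\right) \frac{1}{52653} = \left(7544 + \frac{1}{29845}\right) \frac{1}{52653} = \frac{225150681}{29845} \cdot \frac{1}{52653} = \frac{75050227}{523809595}$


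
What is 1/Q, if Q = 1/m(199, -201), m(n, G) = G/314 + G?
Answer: -63315/314 ≈ -201.64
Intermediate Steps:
m(n, G) = 315*G/314 (m(n, G) = G/314 + G = 315*G/314)
Q = -314/63315 (Q = 1/((315/314)*(-201)) = 1/(-63315/314) = -314/63315 ≈ -0.0049593)
1/Q = 1/(-314/63315) = -63315/314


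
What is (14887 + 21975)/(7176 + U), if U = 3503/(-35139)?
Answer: 1295293818/252153961 ≈ 5.1369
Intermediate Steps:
U = -3503/35139 (U = 3503*(-1/35139) = -3503/35139 ≈ -0.099690)
(14887 + 21975)/(7176 + U) = (14887 + 21975)/(7176 - 3503/35139) = 36862/(252153961/35139) = 36862*(35139/252153961) = 1295293818/252153961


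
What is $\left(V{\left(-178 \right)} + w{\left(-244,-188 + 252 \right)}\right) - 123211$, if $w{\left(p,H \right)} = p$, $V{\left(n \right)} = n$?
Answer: $-123633$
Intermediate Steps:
$\left(V{\left(-178 \right)} + w{\left(-244,-188 + 252 \right)}\right) - 123211 = \left(-178 - 244\right) - 123211 = -422 - 123211 = -123633$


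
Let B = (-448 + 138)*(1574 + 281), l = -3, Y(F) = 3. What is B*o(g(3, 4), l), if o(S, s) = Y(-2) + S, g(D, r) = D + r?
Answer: -5750500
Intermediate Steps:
B = -575050 (B = -310*1855 = -575050)
o(S, s) = 3 + S
B*o(g(3, 4), l) = -575050*(3 + (3 + 4)) = -575050*(3 + 7) = -575050*10 = -5750500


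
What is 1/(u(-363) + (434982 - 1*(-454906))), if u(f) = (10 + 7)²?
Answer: 1/890177 ≈ 1.1234e-6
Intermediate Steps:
u(f) = 289 (u(f) = 17² = 289)
1/(u(-363) + (434982 - 1*(-454906))) = 1/(289 + (434982 - 1*(-454906))) = 1/(289 + (434982 + 454906)) = 1/(289 + 889888) = 1/890177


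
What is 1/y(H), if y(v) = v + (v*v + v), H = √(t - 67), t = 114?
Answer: 1/43 - 2*√47/2021 ≈ 0.016471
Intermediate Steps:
H = √47 (H = √(114 - 67) = √47 ≈ 6.8557)
y(v) = v² + 2*v (y(v) = v + (v² + v) = v + (v + v²) = v² + 2*v)
1/y(H) = 1/(√47*(2 + √47)) = √47/(47*(2 + √47))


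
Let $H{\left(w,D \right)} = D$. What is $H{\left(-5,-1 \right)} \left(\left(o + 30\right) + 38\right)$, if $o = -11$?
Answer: $-57$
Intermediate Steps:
$H{\left(-5,-1 \right)} \left(\left(o + 30\right) + 38\right) = - (\left(-11 + 30\right) + 38) = - (19 + 38) = \left(-1\right) 57 = -57$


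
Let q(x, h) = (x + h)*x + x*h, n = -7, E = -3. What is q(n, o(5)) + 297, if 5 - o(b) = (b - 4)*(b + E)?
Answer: 304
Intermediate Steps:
o(b) = 5 - (-4 + b)*(-3 + b) (o(b) = 5 - (b - 4)*(b - 3) = 5 - (-4 + b)*(-3 + b))
q(x, h) = h*x + x*(h + x) (q(x, h) = (h + x)*x + h*x = x*(h + x) + h*x = h*x + x*(h + x))
q(n, o(5)) + 297 = -7*(-7 + 2*(-7 - 1*5² + 7*5)) + 297 = -7*(-7 + 2*(-7 - 1*25 + 35)) + 297 = -7*(-7 + 2*(-7 - 25 + 35)) + 297 = -7*(-7 + 2*3) + 297 = -7*(-7 + 6) + 297 = -7*(-1) + 297 = 7 + 297 = 304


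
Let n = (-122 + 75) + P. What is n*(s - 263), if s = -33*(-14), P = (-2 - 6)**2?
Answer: 3383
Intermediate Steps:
P = 64 (P = (-8)**2 = 64)
n = 17 (n = (-122 + 75) + 64 = -47 + 64 = 17)
s = 462
n*(s - 263) = 17*(462 - 263) = 17*199 = 3383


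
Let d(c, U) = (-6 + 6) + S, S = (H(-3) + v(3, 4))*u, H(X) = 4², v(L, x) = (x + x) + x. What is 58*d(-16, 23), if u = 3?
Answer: 4872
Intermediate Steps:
v(L, x) = 3*x (v(L, x) = 2*x + x = 3*x)
H(X) = 16
S = 84 (S = (16 + 3*4)*3 = (16 + 12)*3 = 28*3 = 84)
d(c, U) = 84 (d(c, U) = (-6 + 6) + 84 = 0 + 84 = 84)
58*d(-16, 23) = 58*84 = 4872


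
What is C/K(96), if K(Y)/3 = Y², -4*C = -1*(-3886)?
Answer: -1943/55296 ≈ -0.035138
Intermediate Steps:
C = -1943/2 (C = -(-1)*(-3886)/4 = -¼*3886 = -1943/2 ≈ -971.50)
K(Y) = 3*Y²
C/K(96) = -1943/(2*(3*96²)) = -1943/(2*(3*9216)) = -1943/2/27648 = -1943/2*1/27648 = -1943/55296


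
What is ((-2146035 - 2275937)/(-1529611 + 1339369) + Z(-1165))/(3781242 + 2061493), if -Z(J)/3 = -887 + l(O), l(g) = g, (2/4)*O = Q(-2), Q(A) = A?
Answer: 256469419/555766795935 ≈ 0.00046147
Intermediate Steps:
O = -4 (O = 2*(-2) = -4)
Z(J) = 2673 (Z(J) = -3*(-887 - 4) = -3*(-891) = 2673)
((-2146035 - 2275937)/(-1529611 + 1339369) + Z(-1165))/(3781242 + 2061493) = ((-2146035 - 2275937)/(-1529611 + 1339369) + 2673)/(3781242 + 2061493) = (-4421972/(-190242) + 2673)/5842735 = (-4421972*(-1/190242) + 2673)*(1/5842735) = (2210986/95121 + 2673)*(1/5842735) = (256469419/95121)*(1/5842735) = 256469419/555766795935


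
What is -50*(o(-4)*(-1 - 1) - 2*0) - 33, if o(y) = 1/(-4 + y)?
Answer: -91/2 ≈ -45.500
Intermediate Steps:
-50*(o(-4)*(-1 - 1) - 2*0) - 33 = -50*((-1 - 1)/(-4 - 4) - 2*0) - 33 = -50*(-2/(-8) + 0) - 33 = -50*(-⅛*(-2) + 0) - 33 = -50*(¼ + 0) - 33 = -50*¼ - 33 = -25/2 - 33 = -91/2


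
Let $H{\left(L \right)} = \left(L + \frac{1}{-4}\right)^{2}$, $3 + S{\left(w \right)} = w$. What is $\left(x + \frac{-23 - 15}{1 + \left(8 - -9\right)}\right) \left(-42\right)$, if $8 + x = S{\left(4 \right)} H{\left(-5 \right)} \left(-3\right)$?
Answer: $\frac{93541}{24} \approx 3897.5$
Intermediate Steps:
$S{\left(w \right)} = -3 + w$
$H{\left(L \right)} = \left(- \frac{1}{4} + L\right)^{2}$ ($H{\left(L \right)} = \left(L - \frac{1}{4}\right)^{2} = \left(- \frac{1}{4} + L\right)^{2}$)
$x = - \frac{1451}{16}$ ($x = -8 + \left(-3 + 4\right) \frac{\left(-1 + 4 \left(-5\right)\right)^{2}}{16} \left(-3\right) = -8 + 1 \frac{\left(-1 - 20\right)^{2}}{16} \left(-3\right) = -8 + 1 \frac{\left(-21\right)^{2}}{16} \left(-3\right) = -8 + 1 \cdot \frac{1}{16} \cdot 441 \left(-3\right) = -8 + 1 \cdot \frac{441}{16} \left(-3\right) = -8 + \frac{441}{16} \left(-3\right) = -8 - \frac{1323}{16} = - \frac{1451}{16} \approx -90.688$)
$\left(x + \frac{-23 - 15}{1 + \left(8 - -9\right)}\right) \left(-42\right) = \left(- \frac{1451}{16} + \frac{-23 - 15}{1 + \left(8 - -9\right)}\right) \left(-42\right) = \left(- \frac{1451}{16} - \frac{38}{1 + \left(8 + 9\right)}\right) \left(-42\right) = \left(- \frac{1451}{16} - \frac{38}{1 + 17}\right) \left(-42\right) = \left(- \frac{1451}{16} - \frac{38}{18}\right) \left(-42\right) = \left(- \frac{1451}{16} - \frac{19}{9}\right) \left(-42\right) = \left(- \frac{13363}{144}\right) \left(-42\right) = \frac{93541}{24}$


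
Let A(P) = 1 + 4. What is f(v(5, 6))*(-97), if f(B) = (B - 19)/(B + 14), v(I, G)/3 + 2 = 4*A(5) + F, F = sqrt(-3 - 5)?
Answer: 97*(-6*sqrt(2) + 35*I)/(2*(-34*I + 3*sqrt(2))) ≈ -50.648 - 5.7839*I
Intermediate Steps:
A(P) = 5
F = 2*I*sqrt(2) (F = sqrt(-8) = 2*I*sqrt(2) ≈ 2.8284*I)
v(I, G) = 54 + 6*I*sqrt(2) (v(I, G) = -6 + 3*(4*5 + 2*I*sqrt(2)) = -6 + 3*(20 + 2*I*sqrt(2)) = -6 + (60 + 6*I*sqrt(2)) = 54 + 6*I*sqrt(2))
f(B) = (-19 + B)/(14 + B)
f(v(5, 6))*(-97) = ((-19 + (54 + 6*I*sqrt(2)))/(14 + (54 + 6*I*sqrt(2))))*(-97) = ((35 + 6*I*sqrt(2))/(68 + 6*I*sqrt(2)))*(-97) = -97*(35 + 6*I*sqrt(2))/(68 + 6*I*sqrt(2))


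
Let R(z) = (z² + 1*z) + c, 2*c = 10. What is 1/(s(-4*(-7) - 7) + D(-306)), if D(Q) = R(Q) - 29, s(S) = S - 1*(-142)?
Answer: 1/93469 ≈ 1.0699e-5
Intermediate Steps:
c = 5 (c = (½)*10 = 5)
s(S) = 142 + S (s(S) = S + 142 = 142 + S)
R(z) = 5 + z + z² (R(z) = (z² + 1*z) + 5 = (z² + z) + 5 = (z + z²) + 5 = 5 + z + z²)
D(Q) = -24 + Q + Q² (D(Q) = (5 + Q + Q²) - 29 = -24 + Q + Q²)
1/(s(-4*(-7) - 7) + D(-306)) = 1/((142 + (-4*(-7) - 7)) + (-24 - 306 + (-306)²)) = 1/((142 + (28 - 7)) + (-24 - 306 + 93636)) = 1/((142 + 21) + 93306) = 1/(163 + 93306) = 1/93469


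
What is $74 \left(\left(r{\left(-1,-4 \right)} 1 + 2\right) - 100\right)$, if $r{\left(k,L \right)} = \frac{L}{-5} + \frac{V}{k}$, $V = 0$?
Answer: $- \frac{35964}{5} \approx -7192.8$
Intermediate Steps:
$r{\left(k,L \right)} = - \frac{L}{5}$ ($r{\left(k,L \right)} = \frac{L}{-5} + \frac{0}{k} = L \left(- \frac{1}{5}\right) + 0 = - \frac{L}{5} + 0 = - \frac{L}{5}$)
$74 \left(\left(r{\left(-1,-4 \right)} 1 + 2\right) - 100\right) = 74 \left(\left(\left(- \frac{1}{5}\right) \left(-4\right) 1 + 2\right) - 100\right) = 74 \left(\left(\frac{4}{5} \cdot 1 + 2\right) - 100\right) = 74 \left(\left(\frac{4}{5} + 2\right) - 100\right) = 74 \left(\frac{14}{5} - 100\right) = 74 \left(- \frac{486}{5}\right) = - \frac{35964}{5}$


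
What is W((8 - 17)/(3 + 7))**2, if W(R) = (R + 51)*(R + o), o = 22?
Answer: 11174815521/10000 ≈ 1.1175e+6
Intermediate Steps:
W(R) = (22 + R)*(51 + R) (W(R) = (R + 51)*(R + 22) = (51 + R)*(22 + R) = (22 + R)*(51 + R))
W((8 - 17)/(3 + 7))**2 = (1122 + ((8 - 17)/(3 + 7))**2 + 73*((8 - 17)/(3 + 7)))**2 = (1122 + (-9/10)**2 + 73*(-9/10))**2 = (1122 + 81/100 - 657/10)**2 = (105711/100)**2 = 11174815521/10000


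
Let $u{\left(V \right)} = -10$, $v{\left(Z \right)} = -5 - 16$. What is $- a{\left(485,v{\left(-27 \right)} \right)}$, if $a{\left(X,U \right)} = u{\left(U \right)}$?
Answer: $10$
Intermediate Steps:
$v{\left(Z \right)} = -21$ ($v{\left(Z \right)} = -5 - 16 = -21$)
$a{\left(X,U \right)} = -10$
$- a{\left(485,v{\left(-27 \right)} \right)} = \left(-1\right) \left(-10\right) = 10$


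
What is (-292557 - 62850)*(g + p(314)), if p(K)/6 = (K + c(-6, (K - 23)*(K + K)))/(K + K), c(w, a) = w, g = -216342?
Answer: 12071481209424/157 ≈ 7.6888e+10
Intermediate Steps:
p(K) = 3*(-6 + K)/K (p(K) = 6*((K - 6)/(K + K)) = 6*((-6 + K)/((2*K))) = 6*((-6 + K)*(1/(2*K))) = 6*((-6 + K)/(2*K)) = 3*(-6 + K)/K)
(-292557 - 62850)*(g + p(314)) = (-292557 - 62850)*(-216342 + (3 - 18/314)) = -355407*(-216342 + (3 - 18*1/314)) = -355407*(-216342 + (3 - 9/157)) = -355407*(-216342 + 462/157) = -355407*(-33965232/157) = 12071481209424/157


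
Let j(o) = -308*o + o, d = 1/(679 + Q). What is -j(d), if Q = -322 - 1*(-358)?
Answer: 307/715 ≈ 0.42937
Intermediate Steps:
Q = 36 (Q = -322 + 358 = 36)
d = 1/715 (d = 1/(679 + 36) = 1/715 ≈ 0.0013986)
j(o) = -307*o
-j(d) = -(-307)/715 = -1*(-307/715) = 307/715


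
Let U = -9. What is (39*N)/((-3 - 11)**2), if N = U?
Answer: -351/196 ≈ -1.7908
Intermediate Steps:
N = -9
(39*N)/((-3 - 11)**2) = (39*(-9))/((-3 - 11)**2) = -351/((-14)**2) = -351/196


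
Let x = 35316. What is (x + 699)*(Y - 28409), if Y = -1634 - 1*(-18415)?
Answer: -418782420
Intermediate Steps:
Y = 16781 (Y = -1634 + 18415 = 16781)
(x + 699)*(Y - 28409) = (35316 + 699)*(16781 - 28409) = 36015*(-11628) = -418782420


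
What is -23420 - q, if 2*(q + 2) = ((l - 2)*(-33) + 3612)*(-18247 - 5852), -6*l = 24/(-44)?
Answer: 88516989/2 ≈ 4.4258e+7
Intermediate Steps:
l = 1/11 (l = -4/(-44) = -4*(-1)/44 = -⅙*(-6/11) = 1/11 ≈ 0.090909)
q = -88563829/2 (q = -2 + (((1/11 - 2)*(-33) + 3612)*(-18247 - 5852))/2 = -2 + ((-21/11*(-33) + 3612)*(-24099))/2 = -2 + ((63 + 3612)*(-24099))/2 = -2 + (3675*(-24099))/2 = -2 + (½)*(-88563825) = -2 - 88563825/2 = -88563829/2 ≈ -4.4282e+7)
-23420 - q = -23420 - 1*(-88563829/2) = -23420 + 88563829/2 = 88516989/2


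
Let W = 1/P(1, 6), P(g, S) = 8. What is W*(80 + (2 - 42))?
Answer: 5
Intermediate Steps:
W = 1/8 ≈ 0.12500
W*(80 + (2 - 42)) = (80 + (2 - 42))/8 = (80 - 40)/8 = (1/8)*40 = 5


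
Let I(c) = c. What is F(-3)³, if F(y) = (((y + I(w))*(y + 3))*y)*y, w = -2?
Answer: 0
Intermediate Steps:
F(y) = y²*(-2 + y)*(3 + y) (F(y) = (((y - 2)*(y + 3))*y)*y = (((-2 + y)*(3 + y))*y)*y = (y*(-2 + y)*(3 + y))*y = y²*(-2 + y)*(3 + y))
F(-3)³ = ((-3)²*(-6 - 3 + (-3)²))³ = (9*(-6 - 3 + 9))³ = (9*0)³ = 0³ = 0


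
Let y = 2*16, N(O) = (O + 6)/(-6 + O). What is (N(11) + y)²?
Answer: 31329/25 ≈ 1253.2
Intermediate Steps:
N(O) = (6 + O)/(-6 + O)
y = 32
(N(11) + y)² = ((6 + 11)/(-6 + 11) + 32)² = (17/5 + 32)² = (177/5)² = 31329/25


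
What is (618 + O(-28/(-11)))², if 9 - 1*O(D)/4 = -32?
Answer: 611524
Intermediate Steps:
O(D) = 164 (O(D) = 36 - 4*(-32) = 36 + 128 = 164)
(618 + O(-28/(-11)))² = (618 + 164)² = 782² = 611524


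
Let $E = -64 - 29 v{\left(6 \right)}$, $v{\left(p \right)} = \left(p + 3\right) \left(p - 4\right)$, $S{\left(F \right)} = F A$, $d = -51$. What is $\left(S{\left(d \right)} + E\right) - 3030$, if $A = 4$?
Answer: $-3820$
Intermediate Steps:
$S{\left(F \right)} = 4 F$ ($S{\left(F \right)} = F 4 = 4 F$)
$v{\left(p \right)} = \left(-4 + p\right) \left(3 + p\right)$ ($v{\left(p \right)} = \left(3 + p\right) \left(-4 + p\right) = \left(-4 + p\right) \left(3 + p\right)$)
$E = -586$ ($E = -64 - 29 \left(-12 + 6^{2} - 6\right) = -64 - 29 \left(-12 + 36 - 6\right) = -64 - 522 = -586$)
$\left(S{\left(d \right)} + E\right) - 3030 = \left(4 \left(-51\right) - 586\right) - 3030 = \left(-204 - 586\right) - 3030 = -790 - 3030 = -3820$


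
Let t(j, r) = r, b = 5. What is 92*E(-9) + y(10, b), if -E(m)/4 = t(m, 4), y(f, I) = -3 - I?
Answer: -1480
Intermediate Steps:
E(m) = -16 (E(m) = -4*4 = -16)
92*E(-9) + y(10, b) = 92*(-16) + (-3 - 1*5) = -1472 + (-3 - 5) = -1472 - 8 = -1480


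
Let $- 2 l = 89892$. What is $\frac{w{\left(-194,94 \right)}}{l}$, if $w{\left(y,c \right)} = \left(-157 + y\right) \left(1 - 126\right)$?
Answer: $- \frac{4875}{4994} \approx -0.97617$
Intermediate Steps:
$l = -44946$ ($l = \left(- \frac{1}{2}\right) 89892 = -44946$)
$w{\left(y,c \right)} = 19625 - 125 y$ ($w{\left(y,c \right)} = \left(-157 + y\right) \left(-125\right) = 19625 - 125 y$)
$\frac{w{\left(-194,94 \right)}}{l} = \frac{19625 - -24250}{-44946} = \left(19625 + 24250\right) \left(- \frac{1}{44946}\right) = 43875 \left(- \frac{1}{44946}\right) = - \frac{4875}{4994}$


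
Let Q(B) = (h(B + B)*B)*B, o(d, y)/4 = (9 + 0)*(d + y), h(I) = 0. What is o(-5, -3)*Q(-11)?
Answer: 0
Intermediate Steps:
o(d, y) = 36*d + 36*y (o(d, y) = 4*((9 + 0)*(d + y)) = 4*(9*(d + y)) = 4*(9*d + 9*y) = 36*d + 36*y)
Q(B) = 0 (Q(B) = (0*B)*B = 0*B = 0)
o(-5, -3)*Q(-11) = (36*(-5) + 36*(-3))*0 = (-180 - 108)*0 = -288*0 = 0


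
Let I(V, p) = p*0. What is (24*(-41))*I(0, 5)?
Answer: 0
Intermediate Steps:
I(V, p) = 0
(24*(-41))*I(0, 5) = (24*(-41))*0 = -984*0 = 0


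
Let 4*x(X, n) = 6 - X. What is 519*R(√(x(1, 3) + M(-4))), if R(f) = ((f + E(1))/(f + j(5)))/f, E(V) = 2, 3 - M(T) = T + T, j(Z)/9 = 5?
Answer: 11418/679 ≈ 16.816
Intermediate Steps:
j(Z) = 45 (j(Z) = 9*5 = 45)
x(X, n) = 3/2 - X/4 (x(X, n) = (6 - X)/4 = 3/2 - X/4)
M(T) = 3 - 2*T (M(T) = 3 - (T + T) = 3 - 2*T)
R(f) = (2 + f)/(f*(45 + f)) (R(f) = ((f + 2)/(f + 45))/f = ((2 + f)/(45 + f))/f = (2 + f)/(f*(45 + f)))
519*R(√(x(1, 3) + M(-4))) = 519*((2 + √((3/2 - ¼*1) + (3 - 2*(-4))))/((√((3/2 - ¼*1) + (3 - 2*(-4))))*(45 + √((3/2 - ¼*1) + (3 - 2*(-4)))))) = 519*((2 + √((3/2 - ¼) + (3 + 8)))/((√((3/2 - ¼) + (3 + 8)))*(45 + √((3/2 - ¼) + (3 + 8))))) = 519*((2 + √(5/4 + 11))/((√(5/4 + 11))*(45 + √(5/4 + 11)))) = 519*((2 + √(49/4))/((√(49/4))*(45 + √(49/4)))) = 519*((2 + 7/2)/((7/2)*(45 + 7/2))) = 519*((2/7)*(11/2)/(97/2)) = 519*((2/7)*(2/97)*(11/2)) = 519*(22/679) = 11418/679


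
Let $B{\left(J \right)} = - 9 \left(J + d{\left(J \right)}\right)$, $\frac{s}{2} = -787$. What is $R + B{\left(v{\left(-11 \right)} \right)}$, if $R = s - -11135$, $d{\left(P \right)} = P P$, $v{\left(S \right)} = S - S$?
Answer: $9561$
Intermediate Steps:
$s = -1574$ ($s = 2 \left(-787\right) = -1574$)
$v{\left(S \right)} = 0$
$d{\left(P \right)} = P^{2}$
$B{\left(J \right)} = - 9 J - 9 J^{2}$ ($B{\left(J \right)} = - 9 \left(J + J^{2}\right) = - 9 J - 9 J^{2}$)
$R = 9561$ ($R = -1574 - -11135 = -1574 + 11135 = 9561$)
$R + B{\left(v{\left(-11 \right)} \right)} = 9561 + 9 \cdot 0 \left(-1 - 0\right) = 9561 + 9 \cdot 0 \left(-1 + 0\right) = 9561 + 9 \cdot 0 \left(-1\right) = 9561 + 0 = 9561$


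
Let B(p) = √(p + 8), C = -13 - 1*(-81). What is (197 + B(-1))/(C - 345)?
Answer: -197/277 - √7/277 ≈ -0.72074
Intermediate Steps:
C = 68 (C = -13 + 81 = 68)
B(p) = √(8 + p)
(197 + B(-1))/(C - 345) = (197 + √(8 - 1))/(68 - 345) = (197 + √7)/(-277) = (197 + √7)*(-1/277) = -197/277 - √7/277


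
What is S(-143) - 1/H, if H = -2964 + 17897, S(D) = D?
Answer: -2135420/14933 ≈ -143.00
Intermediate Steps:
H = 14933
S(-143) - 1/H = -143 - 1/14933 = -2135420/14933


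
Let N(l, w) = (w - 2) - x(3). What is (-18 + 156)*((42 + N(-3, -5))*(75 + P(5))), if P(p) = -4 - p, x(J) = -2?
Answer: 336996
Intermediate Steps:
N(l, w) = w (N(l, w) = (w - 2) - 1*(-2) = (-2 + w) + 2 = w)
(-18 + 156)*((42 + N(-3, -5))*(75 + P(5))) = (-18 + 156)*((42 - 5)*(75 + (-4 - 1*5))) = 138*(37*(75 + (-4 - 5))) = 138*(37*(75 - 9)) = 138*(37*66) = 138*2442 = 336996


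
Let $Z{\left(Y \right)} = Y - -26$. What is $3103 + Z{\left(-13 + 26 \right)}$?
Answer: $3142$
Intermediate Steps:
$Z{\left(Y \right)} = 26 + Y$ ($Z{\left(Y \right)} = Y + 26 = 26 + Y$)
$3103 + Z{\left(-13 + 26 \right)} = 3103 + \left(26 + \left(-13 + 26\right)\right) = 3103 + \left(26 + 13\right) = 3103 + 39 = 3142$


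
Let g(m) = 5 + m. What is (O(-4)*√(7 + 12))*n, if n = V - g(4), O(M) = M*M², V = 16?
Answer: -448*√19 ≈ -1952.8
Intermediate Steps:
O(M) = M³
n = 7 (n = 16 - (5 + 4) = 16 - 1*9 = 16 - 9 = 7)
(O(-4)*√(7 + 12))*n = ((-4)³*√(7 + 12))*7 = -64*√19*7 = -448*√19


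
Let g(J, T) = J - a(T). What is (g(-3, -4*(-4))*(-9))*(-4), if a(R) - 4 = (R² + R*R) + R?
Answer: -19260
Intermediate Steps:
a(R) = 4 + R + 2*R² (a(R) = 4 + ((R² + R*R) + R) = 4 + ((R² + R²) + R) = 4 + (2*R² + R) = 4 + (R + 2*R²) = 4 + R + 2*R²)
g(J, T) = -4 + J - T - 2*T² (g(J, T) = J - (4 + T + 2*T²) = J + (-4 - T - 2*T²) = -4 + J - T - 2*T²)
(g(-3, -4*(-4))*(-9))*(-4) = ((-4 - 3 - (-4)*(-4) - 2*(-4*(-4))²)*(-9))*(-4) = ((-4 - 3 - 1*16 - 2*16²)*(-9))*(-4) = ((-4 - 3 - 16 - 2*256)*(-9))*(-4) = ((-4 - 3 - 16 - 512)*(-9))*(-4) = -535*(-9)*(-4) = 4815*(-4) = -19260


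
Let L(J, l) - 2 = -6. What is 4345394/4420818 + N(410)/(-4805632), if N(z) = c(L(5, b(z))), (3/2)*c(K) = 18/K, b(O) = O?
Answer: 10441188860731/10622412223488 ≈ 0.98294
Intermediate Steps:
L(J, l) = -4 (L(J, l) = 2 - 6 = -4)
c(K) = 12/K (c(K) = 2*(18/K)/3 = 12/K)
N(z) = -3 (N(z) = 12/(-4) = 12*(-¼) = -3)
4345394/4420818 + N(410)/(-4805632) = 4345394/4420818 - 3/(-4805632) = 4345394*(1/4420818) - 3*(-1/4805632) = 2172697/2210409 + 3/4805632 = 10441188860731/10622412223488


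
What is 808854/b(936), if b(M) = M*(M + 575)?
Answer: 134809/235716 ≈ 0.57191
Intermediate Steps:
b(M) = M*(575 + M)
808854/b(936) = 808854/((936*(575 + 936))) = 808854/((936*1511)) = 808854/1414296 = 808854*(1/1414296) = 134809/235716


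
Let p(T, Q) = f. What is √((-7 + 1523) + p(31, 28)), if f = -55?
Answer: √1461 ≈ 38.223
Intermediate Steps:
p(T, Q) = -55
√((-7 + 1523) + p(31, 28)) = √((-7 + 1523) - 55) = √(1516 - 55) = √1461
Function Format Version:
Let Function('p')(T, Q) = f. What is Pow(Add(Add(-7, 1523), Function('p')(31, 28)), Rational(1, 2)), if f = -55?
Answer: Pow(1461, Rational(1, 2)) ≈ 38.223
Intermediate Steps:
Function('p')(T, Q) = -55
Pow(Add(Add(-7, 1523), Function('p')(31, 28)), Rational(1, 2)) = Pow(Add(Add(-7, 1523), -55), Rational(1, 2)) = Pow(Add(1516, -55), Rational(1, 2)) = Pow(1461, Rational(1, 2))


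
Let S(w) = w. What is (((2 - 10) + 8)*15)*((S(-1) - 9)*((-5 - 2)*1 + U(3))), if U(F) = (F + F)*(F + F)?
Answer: 0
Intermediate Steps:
U(F) = 4*F² (U(F) = (2*F)*(2*F) = 4*F²)
(((2 - 10) + 8)*15)*((S(-1) - 9)*((-5 - 2)*1 + U(3))) = (((2 - 10) + 8)*15)*((-1 - 9)*((-5 - 2)*1 + 4*3²)) = ((-8 + 8)*15)*(-10*(-7*1 + 4*9)) = (0*15)*(-10*(-7 + 36)) = 0*(-10*29) = 0*(-290) = 0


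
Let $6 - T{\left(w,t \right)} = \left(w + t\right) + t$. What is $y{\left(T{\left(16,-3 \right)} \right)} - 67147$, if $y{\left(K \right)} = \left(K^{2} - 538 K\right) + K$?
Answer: $-64983$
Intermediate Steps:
$T{\left(w,t \right)} = 6 - w - 2 t$ ($T{\left(w,t \right)} = 6 - \left(\left(w + t\right) + t\right) = 6 - \left(\left(t + w\right) + t\right) = 6 - \left(w + 2 t\right) = 6 - w - 2 t$)
$y{\left(K \right)} = K^{2} - 537 K$
$y{\left(T{\left(16,-3 \right)} \right)} - 67147 = \left(6 - 16 - -6\right) \left(-537 - 4\right) - 67147 = \left(6 - 16 + 6\right) \left(-537 + \left(6 - 16 + 6\right)\right) - 67147 = - 4 \left(-537 - 4\right) - 67147 = \left(-4\right) \left(-541\right) - 67147 = 2164 - 67147 = -64983$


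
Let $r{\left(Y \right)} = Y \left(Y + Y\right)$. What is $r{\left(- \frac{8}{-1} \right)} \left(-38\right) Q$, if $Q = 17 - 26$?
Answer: $43776$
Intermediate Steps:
$Q = -9$
$r{\left(Y \right)} = 2 Y^{2}$ ($r{\left(Y \right)} = Y 2 Y = 2 Y^{2}$)
$r{\left(- \frac{8}{-1} \right)} \left(-38\right) Q = 2 \left(- \frac{8}{-1}\right)^{2} \left(-38\right) \left(-9\right) = 2 \left(\left(-8\right) \left(-1\right)\right)^{2} \left(-38\right) \left(-9\right) = 2 \cdot 8^{2} \left(-38\right) \left(-9\right) = 2 \cdot 64 \left(-38\right) \left(-9\right) = 128 \left(-38\right) \left(-9\right) = \left(-4864\right) \left(-9\right) = 43776$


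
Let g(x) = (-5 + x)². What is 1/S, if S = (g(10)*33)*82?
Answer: 1/67650 ≈ 1.4782e-5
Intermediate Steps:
S = 67650 (S = ((-5 + 10)²*33)*82 = (5²*33)*82 = (25*33)*82 = 825*82 = 67650)
1/S = 1/67650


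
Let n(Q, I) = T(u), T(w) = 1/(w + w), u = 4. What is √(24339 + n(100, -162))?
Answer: √389426/4 ≈ 156.01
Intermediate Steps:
T(w) = 1/(2*w)
n(Q, I) = ⅛ (n(Q, I) = (½)/4 = (½)*(¼) = ⅛)
√(24339 + n(100, -162)) = √(24339 + ⅛) = √(194713/8) = √389426/4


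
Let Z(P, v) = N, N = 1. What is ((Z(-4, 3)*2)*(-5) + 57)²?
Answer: 2209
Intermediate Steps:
Z(P, v) = 1
((Z(-4, 3)*2)*(-5) + 57)² = ((1*2)*(-5) + 57)² = (2*(-5) + 57)² = (-10 + 57)² = 47² = 2209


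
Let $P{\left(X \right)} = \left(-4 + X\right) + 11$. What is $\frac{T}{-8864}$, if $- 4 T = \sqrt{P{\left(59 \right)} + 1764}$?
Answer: $\frac{\sqrt{1830}}{35456} \approx 0.0012065$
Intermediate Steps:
$P{\left(X \right)} = 7 + X$
$T = - \frac{\sqrt{1830}}{4}$ ($T = - \frac{\sqrt{\left(7 + 59\right) + 1764}}{4} = - \frac{\sqrt{66 + 1764}}{4} = - \frac{\sqrt{1830}}{4} \approx -10.695$)
$\frac{T}{-8864} = \frac{\left(- \frac{1}{4}\right) \sqrt{1830}}{-8864} = - \frac{\sqrt{1830}}{4} \left(- \frac{1}{8864}\right) = \frac{\sqrt{1830}}{35456}$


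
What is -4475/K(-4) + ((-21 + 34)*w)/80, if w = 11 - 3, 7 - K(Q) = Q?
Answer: -44607/110 ≈ -405.52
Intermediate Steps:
K(Q) = 7 - Q
w = 8
-4475/K(-4) + ((-21 + 34)*w)/80 = -4475/(7 - 1*(-4)) + ((-21 + 34)*8)/80 = -4475/(7 + 4) + (13*8)*(1/80) = -4475/11 + 104*(1/80) = -4475*1/11 + 13/10 = -4475/11 + 13/10 = -44607/110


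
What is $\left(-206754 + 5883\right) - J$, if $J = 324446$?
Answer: $-525317$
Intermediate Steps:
$\left(-206754 + 5883\right) - J = \left(-206754 + 5883\right) - 324446 = -200871 - 324446 = -525317$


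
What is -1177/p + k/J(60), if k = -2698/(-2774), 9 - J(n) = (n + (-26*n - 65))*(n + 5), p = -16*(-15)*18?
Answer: -4370390147/16041417120 ≈ -0.27244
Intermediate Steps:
p = 4320 (p = 240*18 = 4320)
J(n) = 9 - (-65 - 25*n)*(5 + n) (J(n) = 9 - (n + (-26*n - 65))*(n + 5) = 9 - (n + (-65 - 26*n))*(5 + n) = 9 - (-65 - 25*n)*(5 + n))
k = 71/73 (k = -2698*(-1/2774) = 71/73 ≈ 0.97260)
-1177/p + k/J(60) = -1177/4320 + 71/(73*(334 + 25*60² + 190*60)) = -1177*1/4320 + 71/(73*(334 + 25*3600 + 11400)) = -1177/4320 + 71/(73*(334 + 90000 + 11400)) = -1177/4320 + (71/73)/101734 = -1177/4320 + (71/73)*(1/101734) = -1177/4320 + 71/7426582 = -4370390147/16041417120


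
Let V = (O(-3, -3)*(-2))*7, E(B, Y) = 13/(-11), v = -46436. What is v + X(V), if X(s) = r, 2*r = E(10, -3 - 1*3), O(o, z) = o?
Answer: -1021605/22 ≈ -46437.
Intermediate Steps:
E(B, Y) = -13/11 (E(B, Y) = 13*(-1/11) = -13/11)
r = -13/22 (r = (½)*(-13/11) = -13/22 ≈ -0.59091)
V = 42 (V = -3*(-2)*7 = 6*7 = 42)
X(s) = -13/22
v + X(V) = -46436 - 13/22 = -1021605/22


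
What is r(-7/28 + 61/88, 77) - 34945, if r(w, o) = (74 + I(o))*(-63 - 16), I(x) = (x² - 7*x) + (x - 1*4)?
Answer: -472368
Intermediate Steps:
I(x) = -4 + x² - 6*x (I(x) = (x² - 7*x) + (x - 4) = (x² - 7*x) + (-4 + x) = -4 + x² - 6*x)
r(w, o) = -5530 - 79*o² + 474*o (r(w, o) = (74 + (-4 + o² - 6*o))*(-63 - 16) = (70 + o² - 6*o)*(-79) = -5530 - 79*o² + 474*o)
r(-7/28 + 61/88, 77) - 34945 = (-5530 - 79*77² + 474*77) - 34945 = (-5530 - 79*5929 + 36498) - 34945 = (-5530 - 468391 + 36498) - 34945 = -437423 - 34945 = -472368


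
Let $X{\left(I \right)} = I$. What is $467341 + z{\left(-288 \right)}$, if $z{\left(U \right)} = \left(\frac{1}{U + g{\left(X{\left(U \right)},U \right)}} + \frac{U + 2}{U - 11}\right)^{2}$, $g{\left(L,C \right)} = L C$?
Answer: $\frac{1689037044621091729}{3614135583744} \approx 4.6734 \cdot 10^{5}$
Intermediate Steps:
$g{\left(L,C \right)} = C L$
$z{\left(U \right)} = \left(\frac{1}{U + U^{2}} + \frac{2 + U}{-11 + U}\right)^{2}$ ($z{\left(U \right)} = \left(\frac{1}{U + U U} + \frac{U + 2}{U - 11}\right)^{2} = \left(\frac{1}{U + U^{2}} + \frac{2 + U}{-11 + U}\right)^{2}$)
$467341 + z{\left(-288 \right)} = 467341 + \frac{\left(-11 + \left(-288\right)^{3} + 3 \left(-288\right) + 3 \left(-288\right)^{2}\right)^{2}}{82944 \left(1 - 288\right)^{2} \left(-11 - 288\right)^{2}} = 467341 + \frac{\left(-11 - 23887872 - 864 + 3 \cdot 82944\right)^{2}}{82944 \cdot 82369 \cdot 89401} = 467341 + \frac{1}{82944} \cdot \frac{1}{82369} \cdot \frac{1}{89401} \left(-11 - 23887872 - 864 + 248832\right)^{2} = 467341 + \frac{1}{82944} \cdot \frac{1}{82369} \cdot \frac{1}{89401} \left(-23639915\right)^{2} = 467341 + \frac{1}{82944} \cdot \frac{1}{82369} \cdot \frac{1}{89401} \cdot 558845581207225 = 467341 + \frac{3306778587025}{3614135583744} = \frac{1689037044621091729}{3614135583744}$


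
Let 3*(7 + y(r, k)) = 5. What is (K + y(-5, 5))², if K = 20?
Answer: 1936/9 ≈ 215.11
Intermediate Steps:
y(r, k) = -16/3 (y(r, k) = -7 + (⅓)*5 = -7 + 5/3 = -16/3)
(K + y(-5, 5))² = (20 - 16/3)² = (44/3)² = 1936/9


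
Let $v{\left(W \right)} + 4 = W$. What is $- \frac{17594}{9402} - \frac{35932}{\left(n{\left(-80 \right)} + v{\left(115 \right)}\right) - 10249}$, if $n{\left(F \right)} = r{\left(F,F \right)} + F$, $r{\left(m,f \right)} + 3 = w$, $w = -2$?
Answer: $\frac{78984601}{48058323} \approx 1.6435$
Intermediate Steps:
$v{\left(W \right)} = -4 + W$
$r{\left(m,f \right)} = -5$ ($r{\left(m,f \right)} = -3 - 2 = -5$)
$n{\left(F \right)} = -5 + F$
$- \frac{17594}{9402} - \frac{35932}{\left(n{\left(-80 \right)} + v{\left(115 \right)}\right) - 10249} = - \frac{17594}{9402} - \frac{35932}{\left(\left(-5 - 80\right) + \left(-4 + 115\right)\right) - 10249} = \left(-17594\right) \frac{1}{9402} - \frac{35932}{\left(-85 + 111\right) - 10249} = - \frac{8797}{4701} - \frac{35932}{26 - 10249} = - \frac{8797}{4701} - \frac{35932}{-10223} = - \frac{8797}{4701} - - \frac{35932}{10223} = - \frac{8797}{4701} + \frac{35932}{10223} = \frac{78984601}{48058323}$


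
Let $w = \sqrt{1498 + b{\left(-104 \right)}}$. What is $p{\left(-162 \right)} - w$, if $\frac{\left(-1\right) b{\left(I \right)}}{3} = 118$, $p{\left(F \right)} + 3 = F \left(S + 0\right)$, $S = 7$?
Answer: $-1137 - 2 \sqrt{286} \approx -1170.8$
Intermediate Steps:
$p{\left(F \right)} = -3 + 7 F$ ($p{\left(F \right)} = -3 + F \left(7 + 0\right) = -3 + F 7 = -3 + 7 F$)
$b{\left(I \right)} = -354$ ($b{\left(I \right)} = \left(-3\right) 118 = -354$)
$w = 2 \sqrt{286}$ ($w = \sqrt{1498 - 354} = \sqrt{1144} = 2 \sqrt{286} \approx 33.823$)
$p{\left(-162 \right)} - w = \left(-3 + 7 \left(-162\right)\right) - 2 \sqrt{286} = \left(-3 - 1134\right) - 2 \sqrt{286} = -1137 - 2 \sqrt{286}$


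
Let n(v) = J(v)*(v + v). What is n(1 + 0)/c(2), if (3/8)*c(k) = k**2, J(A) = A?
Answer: 3/16 ≈ 0.18750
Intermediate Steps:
c(k) = 8*k**2/3
n(v) = 2*v**2 (n(v) = v*(v + v) = v*(2*v) = 2*v**2)
n(1 + 0)/c(2) = (2*(1 + 0)**2)/(((8/3)*2**2)) = (2*1**2)/(((8/3)*4)) = (2*1)/(32/3) = 2*(3/32) = 3/16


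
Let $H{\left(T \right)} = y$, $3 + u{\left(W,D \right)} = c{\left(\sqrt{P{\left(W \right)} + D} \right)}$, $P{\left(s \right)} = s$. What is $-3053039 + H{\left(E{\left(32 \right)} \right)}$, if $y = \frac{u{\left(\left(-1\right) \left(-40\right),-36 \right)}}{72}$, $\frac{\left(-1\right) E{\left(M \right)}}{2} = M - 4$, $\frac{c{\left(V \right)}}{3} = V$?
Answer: $- \frac{73272935}{24} \approx -3.053 \cdot 10^{6}$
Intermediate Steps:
$c{\left(V \right)} = 3 V$
$u{\left(W,D \right)} = -3 + 3 \sqrt{D + W}$ ($u{\left(W,D \right)} = -3 + 3 \sqrt{W + D} = -3 + 3 \sqrt{D + W}$)
$E{\left(M \right)} = 8 - 2 M$ ($E{\left(M \right)} = - 2 \left(M - 4\right) = - 2 \left(-4 + M\right) = 8 - 2 M$)
$y = \frac{1}{24}$ ($y = \frac{-3 + 3 \sqrt{-36 - -40}}{72} = \left(-3 + 3 \sqrt{-36 + 40}\right) \frac{1}{72} = \left(-3 + 3 \sqrt{4}\right) \frac{1}{72} = \left(-3 + 3 \cdot 2\right) \frac{1}{72} = \left(-3 + 6\right) \frac{1}{72} = 3 \cdot \frac{1}{72} = \frac{1}{24} \approx 0.041667$)
$H{\left(T \right)} = \frac{1}{24}$
$-3053039 + H{\left(E{\left(32 \right)} \right)} = -3053039 + \frac{1}{24} = - \frac{73272935}{24}$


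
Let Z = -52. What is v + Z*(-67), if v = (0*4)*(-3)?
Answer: 3484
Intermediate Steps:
v = 0 (v = 0*(-3) = 0)
v + Z*(-67) = 0 - 52*(-67) = 0 + 3484 = 3484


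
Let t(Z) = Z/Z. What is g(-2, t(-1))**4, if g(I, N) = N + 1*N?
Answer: 16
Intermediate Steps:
t(Z) = 1
g(I, N) = 2*N (g(I, N) = N + N = 2*N)
g(-2, t(-1))**4 = (2*1)**4 = 2**4 = 16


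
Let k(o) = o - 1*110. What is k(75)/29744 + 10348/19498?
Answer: 153554241/289974256 ≈ 0.52954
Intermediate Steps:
k(o) = -110 + o (k(o) = o - 110 = -110 + o)
k(75)/29744 + 10348/19498 = (-110 + 75)/29744 + 10348/19498 = -35*1/29744 + 10348*(1/19498) = -35/29744 + 5174/9749 = 153554241/289974256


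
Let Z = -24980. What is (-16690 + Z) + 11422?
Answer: -30248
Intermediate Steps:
(-16690 + Z) + 11422 = (-16690 - 24980) + 11422 = -41670 + 11422 = -30248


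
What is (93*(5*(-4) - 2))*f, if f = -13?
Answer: 26598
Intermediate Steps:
(93*(5*(-4) - 2))*f = (93*(5*(-4) - 2))*(-13) = (93*(-20 - 2))*(-13) = (93*(-22))*(-13) = -2046*(-13) = 26598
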